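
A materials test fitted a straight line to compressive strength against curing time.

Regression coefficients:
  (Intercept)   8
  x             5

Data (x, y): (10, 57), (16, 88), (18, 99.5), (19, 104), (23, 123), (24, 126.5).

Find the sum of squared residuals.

x=10: ŷ = 8 + 5·10 = 58; r = 57 − 58 = -1
x=16: ŷ = 8 + 5·16 = 88; r = 88 − 88 = 0
x=18: ŷ = 8 + 5·18 = 98; r = 99.5 − 98 = 1.5
x=19: ŷ = 8 + 5·19 = 103; r = 104 − 103 = 1
x=23: ŷ = 8 + 5·23 = 123; r = 123 − 123 = 0
x=24: ŷ = 8 + 5·24 = 128; r = 126.5 − 128 = -1.5
SSE = 1 + 0 + 2.25 + 1 + 0 + 2.25 = 6.5

SSE = 6.5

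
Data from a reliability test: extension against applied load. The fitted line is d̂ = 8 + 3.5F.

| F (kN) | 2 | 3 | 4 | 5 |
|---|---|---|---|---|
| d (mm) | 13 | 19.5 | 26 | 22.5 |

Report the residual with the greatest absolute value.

r = 4

F=2: d̂ = 8 + 3.5·2 = 15; r = 13 − 15 = -2
F=3: d̂ = 8 + 3.5·3 = 18.5; r = 19.5 − 18.5 = 1
F=4: d̂ = 8 + 3.5·4 = 22; r = 26 − 22 = 4
F=5: d̂ = 8 + 3.5·5 = 25.5; r = 22.5 − 25.5 = -3
Largest |r| is 4 at F = 4, residual 4.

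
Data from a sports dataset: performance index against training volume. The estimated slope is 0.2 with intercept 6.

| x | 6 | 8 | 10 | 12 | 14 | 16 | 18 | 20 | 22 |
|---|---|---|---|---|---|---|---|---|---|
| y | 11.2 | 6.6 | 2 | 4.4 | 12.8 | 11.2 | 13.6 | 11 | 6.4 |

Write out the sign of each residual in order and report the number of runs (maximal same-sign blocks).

4 runs

x=6: ŷ = 6 + 0.2·6 = 7.2; r = 11.2 − 7.2 = 4
x=8: ŷ = 6 + 0.2·8 = 7.6; r = 6.6 − 7.6 = -1
x=10: ŷ = 6 + 0.2·10 = 8; r = 2 − 8 = -6
x=12: ŷ = 6 + 0.2·12 = 8.4; r = 4.4 − 8.4 = -4
x=14: ŷ = 6 + 0.2·14 = 8.8; r = 12.8 − 8.8 = 4
x=16: ŷ = 6 + 0.2·16 = 9.2; r = 11.2 − 9.2 = 2
x=18: ŷ = 6 + 0.2·18 = 9.6; r = 13.6 − 9.6 = 4
x=20: ŷ = 6 + 0.2·20 = 10; r = 11 − 10 = 1
x=22: ŷ = 6 + 0.2·22 = 10.4; r = 6.4 − 10.4 = -4
Signs: + − − − + + + + −
Runs: +×1, −×3, +×4, −×1 → 4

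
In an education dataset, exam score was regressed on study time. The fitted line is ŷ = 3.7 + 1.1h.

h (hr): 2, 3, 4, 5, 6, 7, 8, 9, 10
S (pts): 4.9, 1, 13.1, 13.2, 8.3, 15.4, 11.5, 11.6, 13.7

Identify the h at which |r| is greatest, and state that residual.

h = 3, r = -6

h=2: ŷ = 3.7 + 1.1·2 = 5.9; r = 4.9 − 5.9 = -1
h=3: ŷ = 3.7 + 1.1·3 = 7; r = 1 − 7 = -6
h=4: ŷ = 3.7 + 1.1·4 = 8.1; r = 13.1 − 8.1 = 5
h=5: ŷ = 3.7 + 1.1·5 = 9.2; r = 13.2 − 9.2 = 4
h=6: ŷ = 3.7 + 1.1·6 = 10.3; r = 8.3 − 10.3 = -2
h=7: ŷ = 3.7 + 1.1·7 = 11.4; r = 15.4 − 11.4 = 4
h=8: ŷ = 3.7 + 1.1·8 = 12.5; r = 11.5 − 12.5 = -1
h=9: ŷ = 3.7 + 1.1·9 = 13.6; r = 11.6 − 13.6 = -2
h=10: ŷ = 3.7 + 1.1·10 = 14.7; r = 13.7 − 14.7 = -1
Largest |r| is 6 at h = 3, residual -6.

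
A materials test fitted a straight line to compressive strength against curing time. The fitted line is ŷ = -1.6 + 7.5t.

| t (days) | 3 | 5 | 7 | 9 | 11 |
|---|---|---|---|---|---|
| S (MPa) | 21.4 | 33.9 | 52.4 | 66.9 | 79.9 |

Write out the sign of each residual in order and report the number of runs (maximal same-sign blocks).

4 runs

t=3: ŷ = -1.6 + 7.5·3 = 20.9; r = 21.4 − 20.9 = 0.5
t=5: ŷ = -1.6 + 7.5·5 = 35.9; r = 33.9 − 35.9 = -2
t=7: ŷ = -1.6 + 7.5·7 = 50.9; r = 52.4 − 50.9 = 1.5
t=9: ŷ = -1.6 + 7.5·9 = 65.9; r = 66.9 − 65.9 = 1
t=11: ŷ = -1.6 + 7.5·11 = 80.9; r = 79.9 − 80.9 = -1
Signs: + − + + −
Runs: +×1, −×1, +×2, −×1 → 4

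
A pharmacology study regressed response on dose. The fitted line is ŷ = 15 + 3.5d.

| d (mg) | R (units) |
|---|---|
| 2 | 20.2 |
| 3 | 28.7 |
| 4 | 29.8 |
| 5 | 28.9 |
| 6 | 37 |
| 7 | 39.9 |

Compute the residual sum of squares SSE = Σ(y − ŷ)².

d=2: ŷ = 15 + 3.5·2 = 22; e = 20.2 − 22 = -1.8
d=3: ŷ = 15 + 3.5·3 = 25.5; e = 28.7 − 25.5 = 3.2
d=4: ŷ = 15 + 3.5·4 = 29; e = 29.8 − 29 = 0.8
d=5: ŷ = 15 + 3.5·5 = 32.5; e = 28.9 − 32.5 = -3.6
d=6: ŷ = 15 + 3.5·6 = 36; e = 37 − 36 = 1
d=7: ŷ = 15 + 3.5·7 = 39.5; e = 39.9 − 39.5 = 0.4
SSE = 3.24 + 10.24 + 0.64 + 12.96 + 1 + 0.16 = 28.24

SSE = 28.24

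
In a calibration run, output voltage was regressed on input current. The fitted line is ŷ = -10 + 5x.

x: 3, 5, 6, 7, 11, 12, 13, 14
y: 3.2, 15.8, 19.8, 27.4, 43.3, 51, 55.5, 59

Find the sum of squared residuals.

SSE = 14.82

x=3: ŷ = -10 + 5·3 = 5; r = 3.2 − 5 = -1.8
x=5: ŷ = -10 + 5·5 = 15; r = 15.8 − 15 = 0.8
x=6: ŷ = -10 + 5·6 = 20; r = 19.8 − 20 = -0.2
x=7: ŷ = -10 + 5·7 = 25; r = 27.4 − 25 = 2.4
x=11: ŷ = -10 + 5·11 = 45; r = 43.3 − 45 = -1.7
x=12: ŷ = -10 + 5·12 = 50; r = 51 − 50 = 1
x=13: ŷ = -10 + 5·13 = 55; r = 55.5 − 55 = 0.5
x=14: ŷ = -10 + 5·14 = 60; r = 59 − 60 = -1
SSE = 3.24 + 0.64 + 0.04 + 5.76 + 2.89 + 1 + 0.25 + 1 = 14.82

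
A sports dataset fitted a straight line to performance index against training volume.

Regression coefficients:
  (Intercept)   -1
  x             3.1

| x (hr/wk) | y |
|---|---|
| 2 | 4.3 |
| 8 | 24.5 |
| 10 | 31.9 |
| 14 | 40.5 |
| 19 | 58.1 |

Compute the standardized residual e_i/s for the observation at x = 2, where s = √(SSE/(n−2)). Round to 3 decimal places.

x=2: ŷ = -1 + 3.1·2 = 5.2; e = 4.3 − 5.2 = -0.9
x=8: ŷ = -1 + 3.1·8 = 23.8; e = 24.5 − 23.8 = 0.7
x=10: ŷ = -1 + 3.1·10 = 30; e = 31.9 − 30 = 1.9
x=14: ŷ = -1 + 3.1·14 = 42.4; e = 40.5 − 42.4 = -1.9
x=19: ŷ = -1 + 3.1·19 = 57.9; e = 58.1 − 57.9 = 0.2
SSE = 0.81 + 0.49 + 3.61 + 3.61 + 0.04 = 8.56
s = √(8.56/3) = 1.68918
e/s = -0.9 / 1.68918 = -0.533

-0.533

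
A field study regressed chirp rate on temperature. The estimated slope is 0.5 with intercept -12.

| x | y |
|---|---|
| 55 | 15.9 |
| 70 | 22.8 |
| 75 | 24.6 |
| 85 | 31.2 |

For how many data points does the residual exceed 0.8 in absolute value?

1

x=55: ŷ = -12 + 0.5·55 = 15.5; e = 15.9 − 15.5 = 0.4
x=70: ŷ = -12 + 0.5·70 = 23; e = 22.8 − 23 = -0.2
x=75: ŷ = -12 + 0.5·75 = 25.5; e = 24.6 − 25.5 = -0.9
x=85: ŷ = -12 + 0.5·85 = 30.5; e = 31.2 − 30.5 = 0.7
|e| > 0.8: x=75 (|e|=0.9) → 1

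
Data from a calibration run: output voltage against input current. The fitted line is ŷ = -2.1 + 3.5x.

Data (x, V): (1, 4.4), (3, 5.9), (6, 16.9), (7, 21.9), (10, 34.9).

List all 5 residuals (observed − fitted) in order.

3, -2.5, -2, -0.5, 2

x=1: ŷ = -2.1 + 3.5·1 = 1.4; e = 4.4 − 1.4 = 3
x=3: ŷ = -2.1 + 3.5·3 = 8.4; e = 5.9 − 8.4 = -2.5
x=6: ŷ = -2.1 + 3.5·6 = 18.9; e = 16.9 − 18.9 = -2
x=7: ŷ = -2.1 + 3.5·7 = 22.4; e = 21.9 − 22.4 = -0.5
x=10: ŷ = -2.1 + 3.5·10 = 32.9; e = 34.9 − 32.9 = 2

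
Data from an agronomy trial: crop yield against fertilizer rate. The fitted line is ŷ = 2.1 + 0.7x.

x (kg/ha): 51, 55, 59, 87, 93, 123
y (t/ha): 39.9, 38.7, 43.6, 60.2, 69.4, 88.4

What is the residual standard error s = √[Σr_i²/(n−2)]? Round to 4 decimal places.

s = 2.2793

x=51: ŷ = 2.1 + 0.7·51 = 37.8; r = 39.9 − 37.8 = 2.1
x=55: ŷ = 2.1 + 0.7·55 = 40.6; r = 38.7 − 40.6 = -1.9
x=59: ŷ = 2.1 + 0.7·59 = 43.4; r = 43.6 − 43.4 = 0.2
x=87: ŷ = 2.1 + 0.7·87 = 63; r = 60.2 − 63 = -2.8
x=93: ŷ = 2.1 + 0.7·93 = 67.2; r = 69.4 − 67.2 = 2.2
x=123: ŷ = 2.1 + 0.7·123 = 88.2; r = 88.4 − 88.2 = 0.2
SSE = 4.41 + 3.61 + 0.04 + 7.84 + 4.84 + 0.04 = 20.78
s = √(20.78/4) = √5.195 ≈ 2.2793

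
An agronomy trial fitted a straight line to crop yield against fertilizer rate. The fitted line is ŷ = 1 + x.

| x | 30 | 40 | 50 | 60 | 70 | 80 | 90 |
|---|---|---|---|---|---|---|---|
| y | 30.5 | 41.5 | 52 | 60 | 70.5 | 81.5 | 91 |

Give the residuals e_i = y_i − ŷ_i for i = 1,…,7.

x=30: ŷ = 1 + 30 = 31; e = 30.5 − 31 = -0.5
x=40: ŷ = 1 + 40 = 41; e = 41.5 − 41 = 0.5
x=50: ŷ = 1 + 50 = 51; e = 52 − 51 = 1
x=60: ŷ = 1 + 60 = 61; e = 60 − 61 = -1
x=70: ŷ = 1 + 70 = 71; e = 70.5 − 71 = -0.5
x=80: ŷ = 1 + 80 = 81; e = 81.5 − 81 = 0.5
x=90: ŷ = 1 + 90 = 91; e = 91 − 91 = 0

-0.5, 0.5, 1, -1, -0.5, 0.5, 0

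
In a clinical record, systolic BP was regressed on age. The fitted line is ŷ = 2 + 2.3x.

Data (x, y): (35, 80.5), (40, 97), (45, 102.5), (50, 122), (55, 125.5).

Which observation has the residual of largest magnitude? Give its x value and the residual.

x = 50, r = 5

x=35: ŷ = 2 + 2.3·35 = 82.5; r = 80.5 − 82.5 = -2
x=40: ŷ = 2 + 2.3·40 = 94; r = 97 − 94 = 3
x=45: ŷ = 2 + 2.3·45 = 105.5; r = 102.5 − 105.5 = -3
x=50: ŷ = 2 + 2.3·50 = 117; r = 122 − 117 = 5
x=55: ŷ = 2 + 2.3·55 = 128.5; r = 125.5 − 128.5 = -3
Largest |r| is 5 at x = 50, residual 5.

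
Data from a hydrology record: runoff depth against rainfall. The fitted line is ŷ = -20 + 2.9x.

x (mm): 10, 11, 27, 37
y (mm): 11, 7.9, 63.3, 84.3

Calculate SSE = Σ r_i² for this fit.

SSE = 54

x=10: ŷ = -20 + 2.9·10 = 9; r = 11 − 9 = 2
x=11: ŷ = -20 + 2.9·11 = 11.9; r = 7.9 − 11.9 = -4
x=27: ŷ = -20 + 2.9·27 = 58.3; r = 63.3 − 58.3 = 5
x=37: ŷ = -20 + 2.9·37 = 87.3; r = 84.3 − 87.3 = -3
SSE = 4 + 16 + 25 + 9 = 54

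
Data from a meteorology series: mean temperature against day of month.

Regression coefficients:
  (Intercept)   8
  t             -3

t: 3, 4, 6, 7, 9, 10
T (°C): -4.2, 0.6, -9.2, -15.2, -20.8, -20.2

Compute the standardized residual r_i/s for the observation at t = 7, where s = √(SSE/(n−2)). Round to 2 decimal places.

t=3: ŷ = 8 − 3·3 = -1; r = -4.2 − (-1) = -3.2
t=4: ŷ = 8 − 3·4 = -4; r = 0.6 − (-4) = 4.6
t=6: ŷ = 8 − 3·6 = -10; r = -9.2 − (-10) = 0.8
t=7: ŷ = 8 − 3·7 = -13; r = -15.2 − (-13) = -2.2
t=9: ŷ = 8 − 3·9 = -19; r = -20.8 − (-19) = -1.8
t=10: ŷ = 8 − 3·10 = -22; r = -20.2 − (-22) = 1.8
SSE = 10.24 + 21.16 + 0.64 + 4.84 + 3.24 + 3.24 = 43.36
s = √(43.36/4) = 3.29242
r/s = -2.2 / 3.29242 = -0.67

-0.67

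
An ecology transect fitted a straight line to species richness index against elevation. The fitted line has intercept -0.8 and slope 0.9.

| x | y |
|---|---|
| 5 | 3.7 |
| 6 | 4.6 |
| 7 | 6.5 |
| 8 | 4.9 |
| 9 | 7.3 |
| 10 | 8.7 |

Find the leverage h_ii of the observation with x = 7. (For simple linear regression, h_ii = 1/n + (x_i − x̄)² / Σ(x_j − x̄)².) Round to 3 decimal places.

x̄ = (5 + 6 + 7 + 8 + 9 + 10)/6 = 7.5
Σ(x − x̄)² = 6.25 + 2.25 + 0.25 + 0.25 + 2.25 + 6.25 = 17.5
h = 1/6 + (-0.5)²/17.5 = 0.166667 + 0.0142857 = 0.181

h = 0.181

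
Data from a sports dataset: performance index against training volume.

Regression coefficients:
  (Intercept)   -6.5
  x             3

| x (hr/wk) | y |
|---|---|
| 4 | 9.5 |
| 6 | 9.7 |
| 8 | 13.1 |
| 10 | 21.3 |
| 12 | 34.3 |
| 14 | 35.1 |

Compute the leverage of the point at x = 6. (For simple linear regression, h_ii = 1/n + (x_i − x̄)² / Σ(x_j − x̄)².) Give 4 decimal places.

x̄ = (4 + 6 + 8 + 10 + 12 + 14)/6 = 9
Σ(x − x̄)² = 25 + 9 + 1 + 1 + 9 + 25 = 70
h = 1/6 + (-3)²/70 = 0.166667 + 0.128571 = 0.2952

h = 0.2952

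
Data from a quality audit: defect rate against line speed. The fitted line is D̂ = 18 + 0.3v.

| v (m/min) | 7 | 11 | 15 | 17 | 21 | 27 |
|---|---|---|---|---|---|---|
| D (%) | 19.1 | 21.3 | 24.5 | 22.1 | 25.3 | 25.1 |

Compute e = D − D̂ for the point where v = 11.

D̂ = 18 + 0.3·11 = 21.3
e = 21.3 − 21.3 = 0

e = 0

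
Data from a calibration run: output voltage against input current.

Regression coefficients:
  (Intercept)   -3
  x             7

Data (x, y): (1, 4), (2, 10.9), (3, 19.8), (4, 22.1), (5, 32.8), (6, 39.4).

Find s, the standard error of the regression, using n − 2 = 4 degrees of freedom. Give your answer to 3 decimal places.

s = 1.765

x=1: ŷ = -3 + 7·1 = 4; e = 4 − 4 = 0
x=2: ŷ = -3 + 7·2 = 11; e = 10.9 − 11 = -0.1
x=3: ŷ = -3 + 7·3 = 18; e = 19.8 − 18 = 1.8
x=4: ŷ = -3 + 7·4 = 25; e = 22.1 − 25 = -2.9
x=5: ŷ = -3 + 7·5 = 32; e = 32.8 − 32 = 0.8
x=6: ŷ = -3 + 7·6 = 39; e = 39.4 − 39 = 0.4
SSE = 0 + 0.01 + 3.24 + 8.41 + 0.64 + 0.16 = 12.46
s = √(12.46/4) = √3.115 ≈ 1.765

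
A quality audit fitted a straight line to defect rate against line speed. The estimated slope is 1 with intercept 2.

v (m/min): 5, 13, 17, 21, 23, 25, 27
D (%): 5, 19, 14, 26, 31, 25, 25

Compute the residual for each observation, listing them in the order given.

v=5: D̂ = 2 + 5 = 7; r = 5 − 7 = -2
v=13: D̂ = 2 + 13 = 15; r = 19 − 15 = 4
v=17: D̂ = 2 + 17 = 19; r = 14 − 19 = -5
v=21: D̂ = 2 + 21 = 23; r = 26 − 23 = 3
v=23: D̂ = 2 + 23 = 25; r = 31 − 25 = 6
v=25: D̂ = 2 + 25 = 27; r = 25 − 27 = -2
v=27: D̂ = 2 + 27 = 29; r = 25 − 29 = -4

-2, 4, -5, 3, 6, -2, -4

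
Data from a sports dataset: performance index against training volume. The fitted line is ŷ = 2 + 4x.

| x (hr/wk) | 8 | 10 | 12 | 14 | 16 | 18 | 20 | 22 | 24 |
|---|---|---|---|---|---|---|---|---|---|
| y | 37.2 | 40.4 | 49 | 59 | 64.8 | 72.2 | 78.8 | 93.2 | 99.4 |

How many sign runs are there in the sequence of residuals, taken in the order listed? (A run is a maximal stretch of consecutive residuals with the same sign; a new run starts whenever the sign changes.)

x=8: ŷ = 2 + 4·8 = 34; r = 37.2 − 34 = 3.2
x=10: ŷ = 2 + 4·10 = 42; r = 40.4 − 42 = -1.6
x=12: ŷ = 2 + 4·12 = 50; r = 49 − 50 = -1
x=14: ŷ = 2 + 4·14 = 58; r = 59 − 58 = 1
x=16: ŷ = 2 + 4·16 = 66; r = 64.8 − 66 = -1.2
x=18: ŷ = 2 + 4·18 = 74; r = 72.2 − 74 = -1.8
x=20: ŷ = 2 + 4·20 = 82; r = 78.8 − 82 = -3.2
x=22: ŷ = 2 + 4·22 = 90; r = 93.2 − 90 = 3.2
x=24: ŷ = 2 + 4·24 = 98; r = 99.4 − 98 = 1.4
Signs: + − − + − − − + +
Runs: +×1, −×2, +×1, −×3, +×2 → 5

5 runs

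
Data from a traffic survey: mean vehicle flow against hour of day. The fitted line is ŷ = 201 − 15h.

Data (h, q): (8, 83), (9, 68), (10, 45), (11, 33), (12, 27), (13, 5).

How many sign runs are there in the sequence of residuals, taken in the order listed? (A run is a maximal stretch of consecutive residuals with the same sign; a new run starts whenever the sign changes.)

4 runs

h=8: ŷ = 201 − 15·8 = 81; r = 83 − 81 = 2
h=9: ŷ = 201 − 15·9 = 66; r = 68 − 66 = 2
h=10: ŷ = 201 − 15·10 = 51; r = 45 − 51 = -6
h=11: ŷ = 201 − 15·11 = 36; r = 33 − 36 = -3
h=12: ŷ = 201 − 15·12 = 21; r = 27 − 21 = 6
h=13: ŷ = 201 − 15·13 = 6; r = 5 − 6 = -1
Signs: + + − − + −
Runs: +×2, −×2, +×1, −×1 → 4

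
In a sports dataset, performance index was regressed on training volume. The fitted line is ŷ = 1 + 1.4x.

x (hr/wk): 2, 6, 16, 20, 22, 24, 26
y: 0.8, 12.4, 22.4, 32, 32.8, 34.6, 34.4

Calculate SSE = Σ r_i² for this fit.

x=2: ŷ = 1 + 1.4·2 = 3.8; r = 0.8 − 3.8 = -3
x=6: ŷ = 1 + 1.4·6 = 9.4; r = 12.4 − 9.4 = 3
x=16: ŷ = 1 + 1.4·16 = 23.4; r = 22.4 − 23.4 = -1
x=20: ŷ = 1 + 1.4·20 = 29; r = 32 − 29 = 3
x=22: ŷ = 1 + 1.4·22 = 31.8; r = 32.8 − 31.8 = 1
x=24: ŷ = 1 + 1.4·24 = 34.6; r = 34.6 − 34.6 = 0
x=26: ŷ = 1 + 1.4·26 = 37.4; r = 34.4 − 37.4 = -3
SSE = 9 + 9 + 1 + 9 + 1 + 0 + 9 = 38

SSE = 38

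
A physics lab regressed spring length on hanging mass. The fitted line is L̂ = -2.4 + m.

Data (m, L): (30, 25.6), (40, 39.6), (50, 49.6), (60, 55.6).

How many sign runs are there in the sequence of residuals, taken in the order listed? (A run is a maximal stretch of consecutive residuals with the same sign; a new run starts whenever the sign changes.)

3 runs

m=30: L̂ = -2.4 + 30 = 27.6; r = 25.6 − 27.6 = -2
m=40: L̂ = -2.4 + 40 = 37.6; r = 39.6 − 37.6 = 2
m=50: L̂ = -2.4 + 50 = 47.6; r = 49.6 − 47.6 = 2
m=60: L̂ = -2.4 + 60 = 57.6; r = 55.6 − 57.6 = -2
Signs: − + + −
Runs: −×1, +×2, −×1 → 3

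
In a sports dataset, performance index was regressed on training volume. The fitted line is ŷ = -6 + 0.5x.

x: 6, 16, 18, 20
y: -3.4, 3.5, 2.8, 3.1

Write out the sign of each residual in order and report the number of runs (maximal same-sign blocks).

3 runs

x=6: ŷ = -6 + 0.5·6 = -3; e = -3.4 − (-3) = -0.4
x=16: ŷ = -6 + 0.5·16 = 2; e = 3.5 − 2 = 1.5
x=18: ŷ = -6 + 0.5·18 = 3; e = 2.8 − 3 = -0.2
x=20: ŷ = -6 + 0.5·20 = 4; e = 3.1 − 4 = -0.9
Signs: − + − −
Runs: −×1, +×1, −×2 → 3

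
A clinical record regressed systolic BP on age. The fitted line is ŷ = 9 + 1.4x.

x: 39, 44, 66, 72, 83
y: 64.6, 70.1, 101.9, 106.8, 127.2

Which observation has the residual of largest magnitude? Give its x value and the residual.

x = 72, r = -3

x=39: ŷ = 9 + 1.4·39 = 63.6; r = 64.6 − 63.6 = 1
x=44: ŷ = 9 + 1.4·44 = 70.6; r = 70.1 − 70.6 = -0.5
x=66: ŷ = 9 + 1.4·66 = 101.4; r = 101.9 − 101.4 = 0.5
x=72: ŷ = 9 + 1.4·72 = 109.8; r = 106.8 − 109.8 = -3
x=83: ŷ = 9 + 1.4·83 = 125.2; r = 127.2 − 125.2 = 2
Largest |r| is 3 at x = 72, residual -3.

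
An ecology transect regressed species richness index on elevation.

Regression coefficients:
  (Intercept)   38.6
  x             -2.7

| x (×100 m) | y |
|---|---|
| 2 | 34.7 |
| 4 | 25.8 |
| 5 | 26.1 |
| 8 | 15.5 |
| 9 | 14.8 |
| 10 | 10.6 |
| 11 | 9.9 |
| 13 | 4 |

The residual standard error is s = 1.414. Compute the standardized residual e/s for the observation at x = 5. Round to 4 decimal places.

ŷ = 38.6 − 2.7·5 = 25.1
e = 26.1 − 25.1 = 1
e/s = 1 / 1.414 = 0.7072

0.7072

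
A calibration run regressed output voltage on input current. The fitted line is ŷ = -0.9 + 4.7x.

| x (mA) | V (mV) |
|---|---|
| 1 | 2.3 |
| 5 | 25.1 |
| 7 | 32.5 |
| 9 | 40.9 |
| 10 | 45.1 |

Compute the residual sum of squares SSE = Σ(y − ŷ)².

x=1: ŷ = -0.9 + 4.7·1 = 3.8; r = 2.3 − 3.8 = -1.5
x=5: ŷ = -0.9 + 4.7·5 = 22.6; r = 25.1 − 22.6 = 2.5
x=7: ŷ = -0.9 + 4.7·7 = 32; r = 32.5 − 32 = 0.5
x=9: ŷ = -0.9 + 4.7·9 = 41.4; r = 40.9 − 41.4 = -0.5
x=10: ŷ = -0.9 + 4.7·10 = 46.1; r = 45.1 − 46.1 = -1
SSE = 2.25 + 6.25 + 0.25 + 0.25 + 1 = 10

SSE = 10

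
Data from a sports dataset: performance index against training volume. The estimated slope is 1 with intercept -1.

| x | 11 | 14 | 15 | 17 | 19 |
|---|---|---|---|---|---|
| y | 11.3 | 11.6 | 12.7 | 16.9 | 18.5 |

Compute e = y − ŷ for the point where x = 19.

ŷ = -1 + 19 = 18
e = 18.5 − 18 = 0.5

e = 0.5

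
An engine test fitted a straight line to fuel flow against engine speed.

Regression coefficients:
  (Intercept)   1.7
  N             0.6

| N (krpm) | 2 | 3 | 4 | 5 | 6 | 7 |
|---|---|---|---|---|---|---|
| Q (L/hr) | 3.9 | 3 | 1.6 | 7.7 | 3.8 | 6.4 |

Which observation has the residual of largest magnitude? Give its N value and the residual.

N=2: Q̂ = 1.7 + 0.6·2 = 2.9; r = 3.9 − 2.9 = 1
N=3: Q̂ = 1.7 + 0.6·3 = 3.5; r = 3 − 3.5 = -0.5
N=4: Q̂ = 1.7 + 0.6·4 = 4.1; r = 1.6 − 4.1 = -2.5
N=5: Q̂ = 1.7 + 0.6·5 = 4.7; r = 7.7 − 4.7 = 3
N=6: Q̂ = 1.7 + 0.6·6 = 5.3; r = 3.8 − 5.3 = -1.5
N=7: Q̂ = 1.7 + 0.6·7 = 5.9; r = 6.4 − 5.9 = 0.5
Largest |r| is 3 at N = 5, residual 3.

N = 5, r = 3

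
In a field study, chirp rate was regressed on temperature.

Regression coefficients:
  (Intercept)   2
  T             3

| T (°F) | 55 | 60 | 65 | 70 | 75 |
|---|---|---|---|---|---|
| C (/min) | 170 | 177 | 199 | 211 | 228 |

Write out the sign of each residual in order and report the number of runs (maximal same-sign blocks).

5 runs

T=55: ŷ = 2 + 3·55 = 167; r = 170 − 167 = 3
T=60: ŷ = 2 + 3·60 = 182; r = 177 − 182 = -5
T=65: ŷ = 2 + 3·65 = 197; r = 199 − 197 = 2
T=70: ŷ = 2 + 3·70 = 212; r = 211 − 212 = -1
T=75: ŷ = 2 + 3·75 = 227; r = 228 − 227 = 1
Signs: + − + − +
Runs: +×1, −×1, +×1, −×1, +×1 → 5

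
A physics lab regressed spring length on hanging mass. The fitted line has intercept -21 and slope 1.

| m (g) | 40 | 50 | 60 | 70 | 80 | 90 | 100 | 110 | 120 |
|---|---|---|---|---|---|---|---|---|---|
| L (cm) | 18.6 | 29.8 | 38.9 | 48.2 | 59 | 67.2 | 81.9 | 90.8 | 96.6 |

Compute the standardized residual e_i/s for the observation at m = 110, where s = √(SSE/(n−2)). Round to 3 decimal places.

m=40: L̂ = -21 + 40 = 19; e = 18.6 − 19 = -0.4
m=50: L̂ = -21 + 50 = 29; e = 29.8 − 29 = 0.8
m=60: L̂ = -21 + 60 = 39; e = 38.9 − 39 = -0.1
m=70: L̂ = -21 + 70 = 49; e = 48.2 − 49 = -0.8
m=80: L̂ = -21 + 80 = 59; e = 59 − 59 = 0
m=90: L̂ = -21 + 90 = 69; e = 67.2 − 69 = -1.8
m=100: L̂ = -21 + 100 = 79; e = 81.9 − 79 = 2.9
m=110: L̂ = -21 + 110 = 89; e = 90.8 − 89 = 1.8
m=120: L̂ = -21 + 120 = 99; e = 96.6 − 99 = -2.4
SSE = 0.16 + 0.64 + 0.01 + 0.64 + 0 + 3.24 + 8.41 + 3.24 + 5.76 = 22.1
s = √(22.1/7) = 1.77684
e/s = 1.8 / 1.77684 = 1.013

1.013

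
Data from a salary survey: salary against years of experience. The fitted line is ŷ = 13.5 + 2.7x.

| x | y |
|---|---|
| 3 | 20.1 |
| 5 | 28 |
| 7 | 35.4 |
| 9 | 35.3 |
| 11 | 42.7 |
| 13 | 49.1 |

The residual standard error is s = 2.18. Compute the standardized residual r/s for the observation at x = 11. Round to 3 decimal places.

-0.229

ŷ = 13.5 + 2.7·11 = 43.2
r = 42.7 − 43.2 = -0.5
r/s = -0.5 / 2.18 = -0.229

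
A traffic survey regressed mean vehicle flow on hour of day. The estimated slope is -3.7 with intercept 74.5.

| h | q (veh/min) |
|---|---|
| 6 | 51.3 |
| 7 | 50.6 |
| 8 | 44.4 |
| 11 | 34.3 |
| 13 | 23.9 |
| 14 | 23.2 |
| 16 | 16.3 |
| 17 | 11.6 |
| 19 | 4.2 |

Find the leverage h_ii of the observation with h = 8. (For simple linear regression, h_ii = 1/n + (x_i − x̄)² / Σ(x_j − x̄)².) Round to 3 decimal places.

h̄ = (6 + 7 + 8 + 11 + 13 + 14 + 16 + 17 + 19)/9 = 12.3333
Σ(h − h̄)² = 40.1111 + 28.4444 + 18.7778 + 1.77778 + 0.444444 + 2.77778 + 13.4444 + 21.7778 + 44.4444 = 172
h = 1/9 + (-4.33333)²/172 = 0.111111 + 0.109173 = 0.220

h = 0.220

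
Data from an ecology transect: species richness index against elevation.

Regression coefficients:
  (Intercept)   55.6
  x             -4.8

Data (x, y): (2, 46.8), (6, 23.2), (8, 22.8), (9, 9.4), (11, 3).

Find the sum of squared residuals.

SSE = 54

x=2: ŷ = 55.6 − 4.8·2 = 46; e = 46.8 − 46 = 0.8
x=6: ŷ = 55.6 − 4.8·6 = 26.8; e = 23.2 − 26.8 = -3.6
x=8: ŷ = 55.6 − 4.8·8 = 17.2; e = 22.8 − 17.2 = 5.6
x=9: ŷ = 55.6 − 4.8·9 = 12.4; e = 9.4 − 12.4 = -3
x=11: ŷ = 55.6 − 4.8·11 = 2.8; e = 3 − 2.8 = 0.2
SSE = 0.64 + 12.96 + 31.36 + 9 + 0.04 = 54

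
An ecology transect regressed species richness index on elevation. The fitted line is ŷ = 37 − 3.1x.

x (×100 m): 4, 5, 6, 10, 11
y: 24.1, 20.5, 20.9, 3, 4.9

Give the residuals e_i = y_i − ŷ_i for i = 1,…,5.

-0.5, -1, 2.5, -3, 2

x=4: ŷ = 37 − 3.1·4 = 24.6; e = 24.1 − 24.6 = -0.5
x=5: ŷ = 37 − 3.1·5 = 21.5; e = 20.5 − 21.5 = -1
x=6: ŷ = 37 − 3.1·6 = 18.4; e = 20.9 − 18.4 = 2.5
x=10: ŷ = 37 − 3.1·10 = 6; e = 3 − 6 = -3
x=11: ŷ = 37 − 3.1·11 = 2.9; e = 4.9 − 2.9 = 2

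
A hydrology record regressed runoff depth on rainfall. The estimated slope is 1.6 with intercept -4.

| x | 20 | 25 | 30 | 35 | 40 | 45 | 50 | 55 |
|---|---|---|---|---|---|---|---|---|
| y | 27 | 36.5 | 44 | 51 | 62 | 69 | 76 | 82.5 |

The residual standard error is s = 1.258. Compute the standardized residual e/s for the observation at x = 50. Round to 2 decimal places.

0.00

ŷ = -4 + 1.6·50 = 76
e = 76 − 76 = 0
e/s = 0 / 1.258 = 0.00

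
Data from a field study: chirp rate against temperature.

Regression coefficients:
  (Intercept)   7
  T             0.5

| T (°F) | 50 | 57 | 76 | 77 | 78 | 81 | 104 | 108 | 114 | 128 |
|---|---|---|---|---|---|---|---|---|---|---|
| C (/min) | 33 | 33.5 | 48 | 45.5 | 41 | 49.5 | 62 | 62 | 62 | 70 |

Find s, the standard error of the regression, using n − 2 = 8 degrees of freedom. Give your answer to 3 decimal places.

s = 2.693

T=50: ŷ = 7 + 0.5·50 = 32; r = 33 − 32 = 1
T=57: ŷ = 7 + 0.5·57 = 35.5; r = 33.5 − 35.5 = -2
T=76: ŷ = 7 + 0.5·76 = 45; r = 48 − 45 = 3
T=77: ŷ = 7 + 0.5·77 = 45.5; r = 45.5 − 45.5 = 0
T=78: ŷ = 7 + 0.5·78 = 46; r = 41 − 46 = -5
T=81: ŷ = 7 + 0.5·81 = 47.5; r = 49.5 − 47.5 = 2
T=104: ŷ = 7 + 0.5·104 = 59; r = 62 − 59 = 3
T=108: ŷ = 7 + 0.5·108 = 61; r = 62 − 61 = 1
T=114: ŷ = 7 + 0.5·114 = 64; r = 62 − 64 = -2
T=128: ŷ = 7 + 0.5·128 = 71; r = 70 − 71 = -1
SSE = 1 + 4 + 9 + 0 + 25 + 4 + 9 + 1 + 4 + 1 = 58
s = √(58/8) = √7.25 ≈ 2.693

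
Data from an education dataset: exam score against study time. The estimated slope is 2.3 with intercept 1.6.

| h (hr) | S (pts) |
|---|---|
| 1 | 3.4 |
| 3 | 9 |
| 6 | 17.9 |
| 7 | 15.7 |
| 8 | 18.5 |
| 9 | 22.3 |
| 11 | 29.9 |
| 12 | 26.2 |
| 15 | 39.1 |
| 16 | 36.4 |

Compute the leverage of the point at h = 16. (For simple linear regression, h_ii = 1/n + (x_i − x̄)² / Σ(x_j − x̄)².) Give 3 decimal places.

h̄ = (1 + 3 + 6 + 7 + 8 + 9 + 11 + 12 + 15 + 16)/10 = 8.8
Σ(h − h̄)² = 60.84 + 33.64 + 7.84 + 3.24 + 0.64 + 0.04 + 4.84 + 10.24 + 38.44 + 51.84 = 211.6
h = 1/10 + (7.2)²/211.6 = 0.1 + 0.244991 = 0.345

h = 0.345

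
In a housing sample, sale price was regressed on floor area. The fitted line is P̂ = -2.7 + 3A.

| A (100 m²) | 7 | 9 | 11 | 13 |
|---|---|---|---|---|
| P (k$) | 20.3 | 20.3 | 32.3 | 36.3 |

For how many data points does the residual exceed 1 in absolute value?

A=7: P̂ = -2.7 + 3·7 = 18.3; r = 20.3 − 18.3 = 2
A=9: P̂ = -2.7 + 3·9 = 24.3; r = 20.3 − 24.3 = -4
A=11: P̂ = -2.7 + 3·11 = 30.3; r = 32.3 − 30.3 = 2
A=13: P̂ = -2.7 + 3·13 = 36.3; r = 36.3 − 36.3 = 0
|r| > 1: A=7 (|r|=2), A=9 (|r|=4), A=11 (|r|=2) → 3

3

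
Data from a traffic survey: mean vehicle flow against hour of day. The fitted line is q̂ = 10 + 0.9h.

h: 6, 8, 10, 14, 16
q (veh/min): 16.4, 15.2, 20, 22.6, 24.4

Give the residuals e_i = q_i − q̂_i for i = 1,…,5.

1, -2, 1, 0, 0

h=6: q̂ = 10 + 0.9·6 = 15.4; e = 16.4 − 15.4 = 1
h=8: q̂ = 10 + 0.9·8 = 17.2; e = 15.2 − 17.2 = -2
h=10: q̂ = 10 + 0.9·10 = 19; e = 20 − 19 = 1
h=14: q̂ = 10 + 0.9·14 = 22.6; e = 22.6 − 22.6 = 0
h=16: q̂ = 10 + 0.9·16 = 24.4; e = 24.4 − 24.4 = 0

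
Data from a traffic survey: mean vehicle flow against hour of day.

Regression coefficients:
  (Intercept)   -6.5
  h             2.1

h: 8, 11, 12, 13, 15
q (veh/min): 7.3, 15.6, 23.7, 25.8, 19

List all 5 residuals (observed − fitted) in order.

h=8: q̂ = -6.5 + 2.1·8 = 10.3; e = 7.3 − 10.3 = -3
h=11: q̂ = -6.5 + 2.1·11 = 16.6; e = 15.6 − 16.6 = -1
h=12: q̂ = -6.5 + 2.1·12 = 18.7; e = 23.7 − 18.7 = 5
h=13: q̂ = -6.5 + 2.1·13 = 20.8; e = 25.8 − 20.8 = 5
h=15: q̂ = -6.5 + 2.1·15 = 25; e = 19 − 25 = -6

-3, -1, 5, 5, -6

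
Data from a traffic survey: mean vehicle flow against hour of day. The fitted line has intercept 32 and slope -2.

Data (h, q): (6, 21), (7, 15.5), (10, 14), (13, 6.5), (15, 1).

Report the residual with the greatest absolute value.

h=6: q̂ = 32 − 2·6 = 20; e = 21 − 20 = 1
h=7: q̂ = 32 − 2·7 = 18; e = 15.5 − 18 = -2.5
h=10: q̂ = 32 − 2·10 = 12; e = 14 − 12 = 2
h=13: q̂ = 32 − 2·13 = 6; e = 6.5 − 6 = 0.5
h=15: q̂ = 32 − 2·15 = 2; e = 1 − 2 = -1
Largest |e| is 2.5 at h = 7, residual -2.5.

e = -2.5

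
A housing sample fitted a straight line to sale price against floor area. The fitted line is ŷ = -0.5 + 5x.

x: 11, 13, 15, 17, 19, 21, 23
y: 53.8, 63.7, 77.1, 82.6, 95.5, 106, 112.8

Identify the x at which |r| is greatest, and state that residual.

x=11: ŷ = -0.5 + 5·11 = 54.5; r = 53.8 − 54.5 = -0.7
x=13: ŷ = -0.5 + 5·13 = 64.5; r = 63.7 − 64.5 = -0.8
x=15: ŷ = -0.5 + 5·15 = 74.5; r = 77.1 − 74.5 = 2.6
x=17: ŷ = -0.5 + 5·17 = 84.5; r = 82.6 − 84.5 = -1.9
x=19: ŷ = -0.5 + 5·19 = 94.5; r = 95.5 − 94.5 = 1
x=21: ŷ = -0.5 + 5·21 = 104.5; r = 106 − 104.5 = 1.5
x=23: ŷ = -0.5 + 5·23 = 114.5; r = 112.8 − 114.5 = -1.7
Largest |r| is 2.6 at x = 15, residual 2.6.

x = 15, r = 2.6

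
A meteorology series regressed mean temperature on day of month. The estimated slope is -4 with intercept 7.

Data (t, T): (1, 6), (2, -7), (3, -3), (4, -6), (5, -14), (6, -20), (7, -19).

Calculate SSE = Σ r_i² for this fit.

SSE = 72

t=1: T̂ = 7 − 4·1 = 3; r = 6 − 3 = 3
t=2: T̂ = 7 − 4·2 = -1; r = -7 − (-1) = -6
t=3: T̂ = 7 − 4·3 = -5; r = -3 − (-5) = 2
t=4: T̂ = 7 − 4·4 = -9; r = -6 − (-9) = 3
t=5: T̂ = 7 − 4·5 = -13; r = -14 − (-13) = -1
t=6: T̂ = 7 − 4·6 = -17; r = -20 − (-17) = -3
t=7: T̂ = 7 − 4·7 = -21; r = -19 − (-21) = 2
SSE = 9 + 36 + 4 + 9 + 1 + 9 + 4 = 72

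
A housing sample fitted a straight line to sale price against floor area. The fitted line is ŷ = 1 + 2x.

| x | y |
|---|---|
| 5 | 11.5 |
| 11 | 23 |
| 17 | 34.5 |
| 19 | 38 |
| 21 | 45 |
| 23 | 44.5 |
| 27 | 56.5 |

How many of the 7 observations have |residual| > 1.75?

2

x=5: ŷ = 1 + 2·5 = 11; r = 11.5 − 11 = 0.5
x=11: ŷ = 1 + 2·11 = 23; r = 23 − 23 = 0
x=17: ŷ = 1 + 2·17 = 35; r = 34.5 − 35 = -0.5
x=19: ŷ = 1 + 2·19 = 39; r = 38 − 39 = -1
x=21: ŷ = 1 + 2·21 = 43; r = 45 − 43 = 2
x=23: ŷ = 1 + 2·23 = 47; r = 44.5 − 47 = -2.5
x=27: ŷ = 1 + 2·27 = 55; r = 56.5 − 55 = 1.5
|r| > 1.75: x=21 (|r|=2), x=23 (|r|=2.5) → 2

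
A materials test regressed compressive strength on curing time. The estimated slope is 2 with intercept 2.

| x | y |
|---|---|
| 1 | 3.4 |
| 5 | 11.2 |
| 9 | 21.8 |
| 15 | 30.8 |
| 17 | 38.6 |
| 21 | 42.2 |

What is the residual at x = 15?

r = -1.2

ŷ = 2 + 2·15 = 32
r = 30.8 − 32 = -1.2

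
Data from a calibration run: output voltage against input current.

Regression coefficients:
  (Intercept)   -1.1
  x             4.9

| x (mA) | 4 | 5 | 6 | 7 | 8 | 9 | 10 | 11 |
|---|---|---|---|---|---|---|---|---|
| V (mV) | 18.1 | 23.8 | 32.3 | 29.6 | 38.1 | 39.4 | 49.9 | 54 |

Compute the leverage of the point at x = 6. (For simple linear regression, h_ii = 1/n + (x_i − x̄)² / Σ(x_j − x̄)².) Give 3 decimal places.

h = 0.179

x̄ = (4 + 5 + 6 + 7 + 8 + 9 + 10 + 11)/8 = 7.5
Σ(x − x̄)² = 12.25 + 6.25 + 2.25 + 0.25 + 0.25 + 2.25 + 6.25 + 12.25 = 42
h = 1/8 + (-1.5)²/42 = 0.125 + 0.0535714 = 0.179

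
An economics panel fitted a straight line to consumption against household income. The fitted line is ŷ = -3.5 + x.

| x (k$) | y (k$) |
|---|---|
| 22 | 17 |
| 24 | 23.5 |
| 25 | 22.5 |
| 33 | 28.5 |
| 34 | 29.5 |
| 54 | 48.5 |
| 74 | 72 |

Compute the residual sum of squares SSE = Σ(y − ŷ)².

x=22: ŷ = -3.5 + 22 = 18.5; e = 17 − 18.5 = -1.5
x=24: ŷ = -3.5 + 24 = 20.5; e = 23.5 − 20.5 = 3
x=25: ŷ = -3.5 + 25 = 21.5; e = 22.5 − 21.5 = 1
x=33: ŷ = -3.5 + 33 = 29.5; e = 28.5 − 29.5 = -1
x=34: ŷ = -3.5 + 34 = 30.5; e = 29.5 − 30.5 = -1
x=54: ŷ = -3.5 + 54 = 50.5; e = 48.5 − 50.5 = -2
x=74: ŷ = -3.5 + 74 = 70.5; e = 72 − 70.5 = 1.5
SSE = 2.25 + 9 + 1 + 1 + 1 + 4 + 2.25 = 20.5

SSE = 20.5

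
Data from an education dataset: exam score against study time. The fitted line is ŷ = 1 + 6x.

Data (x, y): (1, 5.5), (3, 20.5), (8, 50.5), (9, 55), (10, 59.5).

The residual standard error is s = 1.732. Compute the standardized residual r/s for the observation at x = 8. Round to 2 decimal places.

0.87

ŷ = 1 + 6·8 = 49
r = 50.5 − 49 = 1.5
r/s = 1.5 / 1.732 = 0.87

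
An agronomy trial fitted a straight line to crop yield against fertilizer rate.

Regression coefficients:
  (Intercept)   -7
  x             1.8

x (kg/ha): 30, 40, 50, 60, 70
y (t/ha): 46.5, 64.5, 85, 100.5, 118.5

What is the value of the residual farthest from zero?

e = 2

x=30: ŷ = -7 + 1.8·30 = 47; e = 46.5 − 47 = -0.5
x=40: ŷ = -7 + 1.8·40 = 65; e = 64.5 − 65 = -0.5
x=50: ŷ = -7 + 1.8·50 = 83; e = 85 − 83 = 2
x=60: ŷ = -7 + 1.8·60 = 101; e = 100.5 − 101 = -0.5
x=70: ŷ = -7 + 1.8·70 = 119; e = 118.5 − 119 = -0.5
Largest |e| is 2 at x = 50, residual 2.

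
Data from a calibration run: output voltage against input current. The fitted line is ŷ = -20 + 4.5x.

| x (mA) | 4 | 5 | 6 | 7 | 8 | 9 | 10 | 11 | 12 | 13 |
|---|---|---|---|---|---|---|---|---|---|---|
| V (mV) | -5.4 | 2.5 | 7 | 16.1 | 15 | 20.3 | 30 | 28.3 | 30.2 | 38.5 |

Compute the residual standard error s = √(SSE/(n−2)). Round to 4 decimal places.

s = 3.0545

x=4: ŷ = -20 + 4.5·4 = -2; r = -5.4 − (-2) = -3.4
x=5: ŷ = -20 + 4.5·5 = 2.5; r = 2.5 − 2.5 = 0
x=6: ŷ = -20 + 4.5·6 = 7; r = 7 − 7 = 0
x=7: ŷ = -20 + 4.5·7 = 11.5; r = 16.1 − 11.5 = 4.6
x=8: ŷ = -20 + 4.5·8 = 16; r = 15 − 16 = -1
x=9: ŷ = -20 + 4.5·9 = 20.5; r = 20.3 − 20.5 = -0.2
x=10: ŷ = -20 + 4.5·10 = 25; r = 30 − 25 = 5
x=11: ŷ = -20 + 4.5·11 = 29.5; r = 28.3 − 29.5 = -1.2
x=12: ŷ = -20 + 4.5·12 = 34; r = 30.2 − 34 = -3.8
x=13: ŷ = -20 + 4.5·13 = 38.5; r = 38.5 − 38.5 = 0
SSE = 11.56 + 0 + 0 + 21.16 + 1 + 0.04 + 25 + 1.44 + 14.44 + 0 = 74.64
s = √(74.64/8) = √9.33 ≈ 3.0545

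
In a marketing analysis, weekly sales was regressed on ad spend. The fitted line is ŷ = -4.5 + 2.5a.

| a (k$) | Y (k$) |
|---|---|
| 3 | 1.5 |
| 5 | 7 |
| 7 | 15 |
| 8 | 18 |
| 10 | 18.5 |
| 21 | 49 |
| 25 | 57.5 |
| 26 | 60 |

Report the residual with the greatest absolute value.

a=3: ŷ = -4.5 + 2.5·3 = 3; r = 1.5 − 3 = -1.5
a=5: ŷ = -4.5 + 2.5·5 = 8; r = 7 − 8 = -1
a=7: ŷ = -4.5 + 2.5·7 = 13; r = 15 − 13 = 2
a=8: ŷ = -4.5 + 2.5·8 = 15.5; r = 18 − 15.5 = 2.5
a=10: ŷ = -4.5 + 2.5·10 = 20.5; r = 18.5 − 20.5 = -2
a=21: ŷ = -4.5 + 2.5·21 = 48; r = 49 − 48 = 1
a=25: ŷ = -4.5 + 2.5·25 = 58; r = 57.5 − 58 = -0.5
a=26: ŷ = -4.5 + 2.5·26 = 60.5; r = 60 − 60.5 = -0.5
Largest |r| is 2.5 at a = 8, residual 2.5.

r = 2.5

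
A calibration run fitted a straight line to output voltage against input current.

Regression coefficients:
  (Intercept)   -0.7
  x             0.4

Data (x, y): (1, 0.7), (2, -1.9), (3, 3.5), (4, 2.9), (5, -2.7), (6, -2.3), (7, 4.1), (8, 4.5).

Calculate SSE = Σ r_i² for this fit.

x=1: ŷ = -0.7 + 0.4·1 = -0.3; r = 0.7 − (-0.3) = 1
x=2: ŷ = -0.7 + 0.4·2 = 0.1; r = -1.9 − 0.1 = -2
x=3: ŷ = -0.7 + 0.4·3 = 0.5; r = 3.5 − 0.5 = 3
x=4: ŷ = -0.7 + 0.4·4 = 0.9; r = 2.9 − 0.9 = 2
x=5: ŷ = -0.7 + 0.4·5 = 1.3; r = -2.7 − 1.3 = -4
x=6: ŷ = -0.7 + 0.4·6 = 1.7; r = -2.3 − 1.7 = -4
x=7: ŷ = -0.7 + 0.4·7 = 2.1; r = 4.1 − 2.1 = 2
x=8: ŷ = -0.7 + 0.4·8 = 2.5; r = 4.5 − 2.5 = 2
SSE = 1 + 4 + 9 + 4 + 16 + 16 + 4 + 4 = 58

SSE = 58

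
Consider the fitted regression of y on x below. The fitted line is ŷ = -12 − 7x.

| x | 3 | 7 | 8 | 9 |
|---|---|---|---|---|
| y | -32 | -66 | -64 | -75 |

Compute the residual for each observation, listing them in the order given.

x=3: ŷ = -12 − 7·3 = -33; e = -32 − (-33) = 1
x=7: ŷ = -12 − 7·7 = -61; e = -66 − (-61) = -5
x=8: ŷ = -12 − 7·8 = -68; e = -64 − (-68) = 4
x=9: ŷ = -12 − 7·9 = -75; e = -75 − (-75) = 0

1, -5, 4, 0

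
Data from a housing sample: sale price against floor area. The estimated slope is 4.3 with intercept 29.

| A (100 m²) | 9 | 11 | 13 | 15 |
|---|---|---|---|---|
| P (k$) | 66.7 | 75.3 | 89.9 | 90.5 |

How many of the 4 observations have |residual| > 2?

2

A=9: ŷ = 29 + 4.3·9 = 67.7; e = 66.7 − 67.7 = -1
A=11: ŷ = 29 + 4.3·11 = 76.3; e = 75.3 − 76.3 = -1
A=13: ŷ = 29 + 4.3·13 = 84.9; e = 89.9 − 84.9 = 5
A=15: ŷ = 29 + 4.3·15 = 93.5; e = 90.5 − 93.5 = -3
|e| > 2: A=13 (|e|=5), A=15 (|e|=3) → 2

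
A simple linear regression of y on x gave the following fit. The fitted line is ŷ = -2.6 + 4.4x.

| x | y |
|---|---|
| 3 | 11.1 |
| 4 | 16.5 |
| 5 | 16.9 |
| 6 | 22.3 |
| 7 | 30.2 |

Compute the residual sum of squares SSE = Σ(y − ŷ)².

SSE = 15

x=3: ŷ = -2.6 + 4.4·3 = 10.6; e = 11.1 − 10.6 = 0.5
x=4: ŷ = -2.6 + 4.4·4 = 15; e = 16.5 − 15 = 1.5
x=5: ŷ = -2.6 + 4.4·5 = 19.4; e = 16.9 − 19.4 = -2.5
x=6: ŷ = -2.6 + 4.4·6 = 23.8; e = 22.3 − 23.8 = -1.5
x=7: ŷ = -2.6 + 4.4·7 = 28.2; e = 30.2 − 28.2 = 2
SSE = 0.25 + 2.25 + 6.25 + 2.25 + 4 = 15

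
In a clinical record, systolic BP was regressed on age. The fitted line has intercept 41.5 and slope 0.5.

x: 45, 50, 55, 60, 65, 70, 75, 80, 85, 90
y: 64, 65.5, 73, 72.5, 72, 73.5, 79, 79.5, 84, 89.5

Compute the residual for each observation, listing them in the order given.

0, -1, 4, 1, -2, -3, 0, -2, 0, 3

x=45: ŷ = 41.5 + 0.5·45 = 64; e = 64 − 64 = 0
x=50: ŷ = 41.5 + 0.5·50 = 66.5; e = 65.5 − 66.5 = -1
x=55: ŷ = 41.5 + 0.5·55 = 69; e = 73 − 69 = 4
x=60: ŷ = 41.5 + 0.5·60 = 71.5; e = 72.5 − 71.5 = 1
x=65: ŷ = 41.5 + 0.5·65 = 74; e = 72 − 74 = -2
x=70: ŷ = 41.5 + 0.5·70 = 76.5; e = 73.5 − 76.5 = -3
x=75: ŷ = 41.5 + 0.5·75 = 79; e = 79 − 79 = 0
x=80: ŷ = 41.5 + 0.5·80 = 81.5; e = 79.5 − 81.5 = -2
x=85: ŷ = 41.5 + 0.5·85 = 84; e = 84 − 84 = 0
x=90: ŷ = 41.5 + 0.5·90 = 86.5; e = 89.5 − 86.5 = 3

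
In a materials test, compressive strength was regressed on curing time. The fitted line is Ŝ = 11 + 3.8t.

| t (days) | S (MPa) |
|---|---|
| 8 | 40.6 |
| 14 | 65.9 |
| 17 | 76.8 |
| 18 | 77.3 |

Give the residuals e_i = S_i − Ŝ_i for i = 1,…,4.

t=8: Ŝ = 11 + 3.8·8 = 41.4; e = 40.6 − 41.4 = -0.8
t=14: Ŝ = 11 + 3.8·14 = 64.2; e = 65.9 − 64.2 = 1.7
t=17: Ŝ = 11 + 3.8·17 = 75.6; e = 76.8 − 75.6 = 1.2
t=18: Ŝ = 11 + 3.8·18 = 79.4; e = 77.3 − 79.4 = -2.1

-0.8, 1.7, 1.2, -2.1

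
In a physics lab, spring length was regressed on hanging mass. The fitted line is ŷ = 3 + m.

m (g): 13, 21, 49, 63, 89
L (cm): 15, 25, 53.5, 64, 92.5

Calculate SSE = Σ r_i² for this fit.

SSE = 8.5

m=13: ŷ = 3 + 13 = 16; r = 15 − 16 = -1
m=21: ŷ = 3 + 21 = 24; r = 25 − 24 = 1
m=49: ŷ = 3 + 49 = 52; r = 53.5 − 52 = 1.5
m=63: ŷ = 3 + 63 = 66; r = 64 − 66 = -2
m=89: ŷ = 3 + 89 = 92; r = 92.5 − 92 = 0.5
SSE = 1 + 1 + 2.25 + 4 + 0.25 = 8.5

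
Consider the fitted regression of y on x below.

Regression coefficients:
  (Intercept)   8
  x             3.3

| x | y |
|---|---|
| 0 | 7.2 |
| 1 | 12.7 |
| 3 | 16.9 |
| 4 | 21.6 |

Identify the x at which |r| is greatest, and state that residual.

x=0: ŷ = 8 + 3.3·0 = 8; r = 7.2 − 8 = -0.8
x=1: ŷ = 8 + 3.3·1 = 11.3; r = 12.7 − 11.3 = 1.4
x=3: ŷ = 8 + 3.3·3 = 17.9; r = 16.9 − 17.9 = -1
x=4: ŷ = 8 + 3.3·4 = 21.2; r = 21.6 − 21.2 = 0.4
Largest |r| is 1.4 at x = 1, residual 1.4.

x = 1, r = 1.4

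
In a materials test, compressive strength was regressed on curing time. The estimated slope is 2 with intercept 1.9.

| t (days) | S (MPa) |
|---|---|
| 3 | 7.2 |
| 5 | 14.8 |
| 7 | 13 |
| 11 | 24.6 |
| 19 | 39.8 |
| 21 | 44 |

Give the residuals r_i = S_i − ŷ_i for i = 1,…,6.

-0.7, 2.9, -2.9, 0.7, -0.1, 0.1

t=3: ŷ = 1.9 + 2·3 = 7.9; r = 7.2 − 7.9 = -0.7
t=5: ŷ = 1.9 + 2·5 = 11.9; r = 14.8 − 11.9 = 2.9
t=7: ŷ = 1.9 + 2·7 = 15.9; r = 13 − 15.9 = -2.9
t=11: ŷ = 1.9 + 2·11 = 23.9; r = 24.6 − 23.9 = 0.7
t=19: ŷ = 1.9 + 2·19 = 39.9; r = 39.8 − 39.9 = -0.1
t=21: ŷ = 1.9 + 2·21 = 43.9; r = 44 − 43.9 = 0.1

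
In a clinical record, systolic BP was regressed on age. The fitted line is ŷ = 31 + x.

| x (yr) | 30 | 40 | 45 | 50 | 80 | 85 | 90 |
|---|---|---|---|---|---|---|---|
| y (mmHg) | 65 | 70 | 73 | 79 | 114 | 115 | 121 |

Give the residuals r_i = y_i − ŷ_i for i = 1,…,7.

4, -1, -3, -2, 3, -1, 0

x=30: ŷ = 31 + 30 = 61; r = 65 − 61 = 4
x=40: ŷ = 31 + 40 = 71; r = 70 − 71 = -1
x=45: ŷ = 31 + 45 = 76; r = 73 − 76 = -3
x=50: ŷ = 31 + 50 = 81; r = 79 − 81 = -2
x=80: ŷ = 31 + 80 = 111; r = 114 − 111 = 3
x=85: ŷ = 31 + 85 = 116; r = 115 − 116 = -1
x=90: ŷ = 31 + 90 = 121; r = 121 − 121 = 0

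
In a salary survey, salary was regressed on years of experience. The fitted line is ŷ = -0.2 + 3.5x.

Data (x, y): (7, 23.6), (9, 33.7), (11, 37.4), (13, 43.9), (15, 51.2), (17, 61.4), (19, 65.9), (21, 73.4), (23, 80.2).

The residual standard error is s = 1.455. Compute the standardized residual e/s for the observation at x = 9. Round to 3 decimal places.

1.649

ŷ = -0.2 + 3.5·9 = 31.3
e = 33.7 − 31.3 = 2.4
e/s = 2.4 / 1.455 = 1.649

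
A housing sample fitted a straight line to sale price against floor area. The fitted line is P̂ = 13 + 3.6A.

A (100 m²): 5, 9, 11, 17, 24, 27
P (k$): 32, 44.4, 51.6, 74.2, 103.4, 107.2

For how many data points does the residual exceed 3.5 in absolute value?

1

A=5: P̂ = 13 + 3.6·5 = 31; e = 32 − 31 = 1
A=9: P̂ = 13 + 3.6·9 = 45.4; e = 44.4 − 45.4 = -1
A=11: P̂ = 13 + 3.6·11 = 52.6; e = 51.6 − 52.6 = -1
A=17: P̂ = 13 + 3.6·17 = 74.2; e = 74.2 − 74.2 = 0
A=24: P̂ = 13 + 3.6·24 = 99.4; e = 103.4 − 99.4 = 4
A=27: P̂ = 13 + 3.6·27 = 110.2; e = 107.2 − 110.2 = -3
|e| > 3.5: A=24 (|e|=4) → 1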